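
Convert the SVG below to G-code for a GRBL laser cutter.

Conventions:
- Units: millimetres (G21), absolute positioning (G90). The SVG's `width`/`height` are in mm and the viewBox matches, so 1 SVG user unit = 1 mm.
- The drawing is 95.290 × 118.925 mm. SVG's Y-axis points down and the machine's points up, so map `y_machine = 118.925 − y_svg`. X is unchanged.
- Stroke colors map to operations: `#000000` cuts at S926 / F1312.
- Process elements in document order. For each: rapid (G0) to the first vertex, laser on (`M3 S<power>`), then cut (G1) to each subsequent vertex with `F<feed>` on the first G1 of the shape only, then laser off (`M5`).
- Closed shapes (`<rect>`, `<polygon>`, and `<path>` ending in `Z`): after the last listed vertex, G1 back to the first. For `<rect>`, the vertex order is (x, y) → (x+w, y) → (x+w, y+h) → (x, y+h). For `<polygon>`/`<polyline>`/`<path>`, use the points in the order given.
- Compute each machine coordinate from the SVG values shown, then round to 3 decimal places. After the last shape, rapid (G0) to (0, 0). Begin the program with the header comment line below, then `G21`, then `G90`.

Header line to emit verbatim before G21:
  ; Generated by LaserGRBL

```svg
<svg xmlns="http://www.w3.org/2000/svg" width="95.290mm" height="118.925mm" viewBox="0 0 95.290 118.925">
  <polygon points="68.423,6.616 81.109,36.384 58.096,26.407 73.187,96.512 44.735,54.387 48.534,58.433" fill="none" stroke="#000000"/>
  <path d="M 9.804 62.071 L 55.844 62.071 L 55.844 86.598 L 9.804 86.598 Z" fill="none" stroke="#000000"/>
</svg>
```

; Generated by LaserGRBL
G21
G90
G0 X68.423 Y112.309
M3 S926
G1 X81.109 Y82.541 F1312
G1 X58.096 Y92.518
G1 X73.187 Y22.413
G1 X44.735 Y64.538
G1 X48.534 Y60.492
G1 X68.423 Y112.309
M5
G0 X9.804 Y56.854
M3 S926
G1 X55.844 Y56.854 F1312
G1 X55.844 Y32.327
G1 X9.804 Y32.327
G1 X9.804 Y56.854
M5
G0 X0.000 Y0.000

Since the viewBox matches the mm dimensions, user units are millimetres directly. The only transform is the Y-flip y_m = 118.925 − y_svg.

Shape 1 is a closed polygon drawn with `<polygon>`. Its stroke #000000 means cut at S926, F1312. After flipping Y the toolpath is (68.423,112.309) → (81.109,82.541) → (58.096,92.518) → (73.187,22.413) → (44.735,64.538) → (48.534,60.492) → (68.423,112.309), returning to the start.

Shape 2 is a rectangle drawn with `<path>`. Its stroke #000000 means cut at S926, F1312. After flipping Y the toolpath is (9.804,56.854) → (55.844,56.854) → (55.844,32.327) → (9.804,32.327) → (9.804,56.854), returning to the start.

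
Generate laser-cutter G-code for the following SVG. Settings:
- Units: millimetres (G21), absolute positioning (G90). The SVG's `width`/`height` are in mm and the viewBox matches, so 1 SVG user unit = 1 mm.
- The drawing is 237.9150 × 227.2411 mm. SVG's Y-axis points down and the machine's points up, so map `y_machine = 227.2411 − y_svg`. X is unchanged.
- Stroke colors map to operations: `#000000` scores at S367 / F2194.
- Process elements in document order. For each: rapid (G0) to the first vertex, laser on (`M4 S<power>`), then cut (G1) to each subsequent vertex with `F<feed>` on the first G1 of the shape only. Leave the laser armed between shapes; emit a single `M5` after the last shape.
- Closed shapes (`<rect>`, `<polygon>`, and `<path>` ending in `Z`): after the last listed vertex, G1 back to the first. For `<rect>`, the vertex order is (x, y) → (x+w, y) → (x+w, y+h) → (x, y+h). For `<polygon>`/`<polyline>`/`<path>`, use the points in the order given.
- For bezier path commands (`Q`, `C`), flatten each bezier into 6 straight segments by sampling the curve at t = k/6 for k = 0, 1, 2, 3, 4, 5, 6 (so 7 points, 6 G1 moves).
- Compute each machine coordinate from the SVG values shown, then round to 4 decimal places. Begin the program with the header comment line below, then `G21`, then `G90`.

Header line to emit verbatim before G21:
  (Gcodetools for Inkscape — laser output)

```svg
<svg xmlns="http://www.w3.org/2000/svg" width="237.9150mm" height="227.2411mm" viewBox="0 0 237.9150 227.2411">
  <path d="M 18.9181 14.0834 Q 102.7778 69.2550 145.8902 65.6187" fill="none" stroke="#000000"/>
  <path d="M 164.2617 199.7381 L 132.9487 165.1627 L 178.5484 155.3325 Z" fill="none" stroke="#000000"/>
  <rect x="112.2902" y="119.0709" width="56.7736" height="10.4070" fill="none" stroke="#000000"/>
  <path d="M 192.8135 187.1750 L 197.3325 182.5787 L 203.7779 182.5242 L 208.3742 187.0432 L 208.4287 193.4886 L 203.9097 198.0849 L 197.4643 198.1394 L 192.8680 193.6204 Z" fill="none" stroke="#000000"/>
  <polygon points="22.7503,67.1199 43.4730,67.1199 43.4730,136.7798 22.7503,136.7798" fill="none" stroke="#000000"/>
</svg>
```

(Gcodetools for Inkscape — laser output)
G21
G90
G0 X18.9181 Y213.1577
M4 S367
G1 X45.7395 Y196.4007 F2194
G1 X70.2971 Y182.9108
G1 X92.5910 Y172.6881
G1 X112.6211 Y165.7324
G1 X130.3875 Y162.0439
G1 X145.8902 Y161.6224
G0 X164.2617 Y27.5030
M4 S367
G1 X132.9487 Y62.0784 F2194
G1 X178.5484 Y71.9086
G1 X164.2617 Y27.5030
G0 X112.2902 Y108.1702
M4 S367
G1 X169.0638 Y108.1702 F2194
G1 X169.0638 Y97.7632
G1 X112.2902 Y97.7632
G1 X112.2902 Y108.1702
G0 X192.8135 Y40.0661
M4 S367
G1 X197.3325 Y44.6624 F2194
G1 X203.7779 Y44.7169
G1 X208.3742 Y40.1979
G1 X208.4287 Y33.7525
G1 X203.9097 Y29.1562
G1 X197.4643 Y29.1017
G1 X192.8680 Y33.6207
G1 X192.8135 Y40.0661
G0 X22.7503 Y160.1212
M4 S367
G1 X43.4730 Y160.1212 F2194
G1 X43.4730 Y90.4613
G1 X22.7503 Y90.4613
G1 X22.7503 Y160.1212
M5

Since the viewBox matches the mm dimensions, user units are millimetres directly. The only transform is the Y-flip y_m = 227.2411 − y_svg.

Shape 1 is a quadratic bezier drawn with `<path>`. Its stroke #000000 means score at S367, F2194. After flipping Y the toolpath is (18.9181,213.1577) → (45.7395,196.4007) → (70.2971,182.9108) → (92.5910,172.6881) → (112.6211,165.7324) → (130.3875,162.0439) → (145.8902,161.6224).

Shape 2 is a regular polygon drawn with `<path>`. Its stroke #000000 means score at S367, F2194. After flipping Y the toolpath is (164.2617,27.5030) → (132.9487,62.0784) → (178.5484,71.9086) → (164.2617,27.5030), returning to the start.

Shape 3 is a rectangle drawn with `<rect>`. Its stroke #000000 means score at S367, F2194. After flipping Y the toolpath is (112.2902,108.1702) → (169.0638,108.1702) → (169.0638,97.7632) → (112.2902,97.7632) → (112.2902,108.1702), returning to the start.

Shape 4 is a regular polygon drawn with `<path>`. Its stroke #000000 means score at S367, F2194. After flipping Y the toolpath is (192.8135,40.0661) → (197.3325,44.6624) → (203.7779,44.7169) → (208.3742,40.1979) → (208.4287,33.7525) → (203.9097,29.1562) → (197.4643,29.1017) → (192.8680,33.6207) → (192.8135,40.0661), returning to the start.

Shape 5 is a rectangle drawn with `<polygon>`. Its stroke #000000 means score at S367, F2194. After flipping Y the toolpath is (22.7503,160.1212) → (43.4730,160.1212) → (43.4730,90.4613) → (22.7503,90.4613) → (22.7503,160.1212), returning to the start.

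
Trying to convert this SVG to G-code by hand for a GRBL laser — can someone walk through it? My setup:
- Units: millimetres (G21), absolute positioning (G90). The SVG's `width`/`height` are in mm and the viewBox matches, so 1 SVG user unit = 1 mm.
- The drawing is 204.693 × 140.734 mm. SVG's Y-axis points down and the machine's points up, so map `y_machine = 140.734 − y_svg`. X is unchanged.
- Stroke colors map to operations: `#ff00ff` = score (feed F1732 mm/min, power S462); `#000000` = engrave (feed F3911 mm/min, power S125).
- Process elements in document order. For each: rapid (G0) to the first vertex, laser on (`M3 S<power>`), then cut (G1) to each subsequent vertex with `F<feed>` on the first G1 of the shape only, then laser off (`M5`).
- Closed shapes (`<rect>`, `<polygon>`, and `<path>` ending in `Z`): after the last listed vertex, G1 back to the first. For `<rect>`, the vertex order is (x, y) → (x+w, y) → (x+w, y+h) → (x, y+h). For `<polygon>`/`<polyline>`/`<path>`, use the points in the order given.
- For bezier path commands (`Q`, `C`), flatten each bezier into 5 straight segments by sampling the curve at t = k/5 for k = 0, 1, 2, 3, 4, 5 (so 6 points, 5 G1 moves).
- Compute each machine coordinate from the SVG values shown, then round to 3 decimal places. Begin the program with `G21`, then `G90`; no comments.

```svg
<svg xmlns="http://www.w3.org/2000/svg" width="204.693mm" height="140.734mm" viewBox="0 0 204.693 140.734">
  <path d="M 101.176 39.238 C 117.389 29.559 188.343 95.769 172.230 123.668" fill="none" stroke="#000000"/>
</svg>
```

viewBox `0 0 204.693 140.734` with mm width/height → 1 unit = 1 mm. Flip: y_m = 140.734 − y_svg.

**Shape 1** — `<path>` cubic bezier, stroke `#000000` → engrave (S125, F3911). Control points (SVG): P0=(101.176,39.238), P1=(117.389,29.559), P2=(188.343,95.769), P3=(172.230,123.668); sampled at t=k/5. Machine vertices: (101.176,101.496) → (116.338,99.110) → (137.832,83.993) → (158.849,61.625) → (172.584,37.489) → (172.230,17.066). Open path.

G21
G90
G0 X101.176 Y101.496
M3 S125
G1 X116.338 Y99.110 F3911
G1 X137.832 Y83.993
G1 X158.849 Y61.625
G1 X172.584 Y37.489
G1 X172.230 Y17.066
M5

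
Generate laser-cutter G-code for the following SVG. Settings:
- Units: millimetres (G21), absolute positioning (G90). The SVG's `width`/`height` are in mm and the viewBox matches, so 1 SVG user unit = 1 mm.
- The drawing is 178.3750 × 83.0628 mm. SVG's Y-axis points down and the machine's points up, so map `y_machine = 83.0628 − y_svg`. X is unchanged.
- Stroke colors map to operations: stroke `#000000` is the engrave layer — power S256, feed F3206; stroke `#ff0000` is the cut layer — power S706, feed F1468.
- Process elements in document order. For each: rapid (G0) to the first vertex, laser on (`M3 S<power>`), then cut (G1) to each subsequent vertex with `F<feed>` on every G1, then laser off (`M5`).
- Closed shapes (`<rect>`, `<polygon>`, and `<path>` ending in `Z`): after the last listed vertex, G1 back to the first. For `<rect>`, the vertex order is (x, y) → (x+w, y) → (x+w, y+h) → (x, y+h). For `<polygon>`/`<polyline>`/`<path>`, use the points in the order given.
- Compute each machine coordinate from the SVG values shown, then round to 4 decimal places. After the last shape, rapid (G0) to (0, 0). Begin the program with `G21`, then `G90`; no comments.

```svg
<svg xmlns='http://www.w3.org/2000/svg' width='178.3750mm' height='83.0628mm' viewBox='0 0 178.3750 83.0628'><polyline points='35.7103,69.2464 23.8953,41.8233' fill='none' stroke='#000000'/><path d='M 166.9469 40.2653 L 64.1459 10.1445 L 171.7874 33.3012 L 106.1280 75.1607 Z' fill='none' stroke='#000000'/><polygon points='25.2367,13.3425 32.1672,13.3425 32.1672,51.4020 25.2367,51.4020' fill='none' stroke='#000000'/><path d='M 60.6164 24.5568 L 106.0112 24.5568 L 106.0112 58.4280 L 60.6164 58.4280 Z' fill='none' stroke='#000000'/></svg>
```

viewBox `0 0 178.3750 83.0628` with mm width/height → 1 unit = 1 mm. Flip: y_m = 83.0628 − y_svg.

**Shape 1** — `<polyline>` line segment, stroke `#000000` → engrave (S256, F3206). Machine vertices: (35.7103,13.8164) → (23.8953,41.2395). Open path.

**Shape 2** — `<path>` closed polygon, stroke `#000000` → engrave (S256, F3206). Machine vertices: (166.9469,42.7975) → (64.1459,72.9183) → (171.7874,49.7616) → (106.1280,7.9021) → (166.9469,42.7975). Closed: final G1 returns to the first vertex.

**Shape 3** — `<polygon>` rectangle, stroke `#000000` → engrave (S256, F3206). Machine vertices: (25.2367,69.7203) → (32.1672,69.7203) → (32.1672,31.6608) → (25.2367,31.6608) → (25.2367,69.7203). Closed: final G1 returns to the first vertex.

**Shape 4** — `<path>` rectangle, stroke `#000000` → engrave (S256, F3206). Machine vertices: (60.6164,58.5060) → (106.0112,58.5060) → (106.0112,24.6348) → (60.6164,24.6348) → (60.6164,58.5060). Closed: final G1 returns to the first vertex.

G21
G90
G0 X35.7103 Y13.8164
M3 S256
G1 X23.8953 Y41.2395 F3206
M5
G0 X166.9469 Y42.7975
M3 S256
G1 X64.1459 Y72.9183 F3206
G1 X171.7874 Y49.7616 F3206
G1 X106.1280 Y7.9021 F3206
G1 X166.9469 Y42.7975 F3206
M5
G0 X25.2367 Y69.7203
M3 S256
G1 X32.1672 Y69.7203 F3206
G1 X32.1672 Y31.6608 F3206
G1 X25.2367 Y31.6608 F3206
G1 X25.2367 Y69.7203 F3206
M5
G0 X60.6164 Y58.5060
M3 S256
G1 X106.0112 Y58.5060 F3206
G1 X106.0112 Y24.6348 F3206
G1 X60.6164 Y24.6348 F3206
G1 X60.6164 Y58.5060 F3206
M5
G0 X0.0000 Y0.0000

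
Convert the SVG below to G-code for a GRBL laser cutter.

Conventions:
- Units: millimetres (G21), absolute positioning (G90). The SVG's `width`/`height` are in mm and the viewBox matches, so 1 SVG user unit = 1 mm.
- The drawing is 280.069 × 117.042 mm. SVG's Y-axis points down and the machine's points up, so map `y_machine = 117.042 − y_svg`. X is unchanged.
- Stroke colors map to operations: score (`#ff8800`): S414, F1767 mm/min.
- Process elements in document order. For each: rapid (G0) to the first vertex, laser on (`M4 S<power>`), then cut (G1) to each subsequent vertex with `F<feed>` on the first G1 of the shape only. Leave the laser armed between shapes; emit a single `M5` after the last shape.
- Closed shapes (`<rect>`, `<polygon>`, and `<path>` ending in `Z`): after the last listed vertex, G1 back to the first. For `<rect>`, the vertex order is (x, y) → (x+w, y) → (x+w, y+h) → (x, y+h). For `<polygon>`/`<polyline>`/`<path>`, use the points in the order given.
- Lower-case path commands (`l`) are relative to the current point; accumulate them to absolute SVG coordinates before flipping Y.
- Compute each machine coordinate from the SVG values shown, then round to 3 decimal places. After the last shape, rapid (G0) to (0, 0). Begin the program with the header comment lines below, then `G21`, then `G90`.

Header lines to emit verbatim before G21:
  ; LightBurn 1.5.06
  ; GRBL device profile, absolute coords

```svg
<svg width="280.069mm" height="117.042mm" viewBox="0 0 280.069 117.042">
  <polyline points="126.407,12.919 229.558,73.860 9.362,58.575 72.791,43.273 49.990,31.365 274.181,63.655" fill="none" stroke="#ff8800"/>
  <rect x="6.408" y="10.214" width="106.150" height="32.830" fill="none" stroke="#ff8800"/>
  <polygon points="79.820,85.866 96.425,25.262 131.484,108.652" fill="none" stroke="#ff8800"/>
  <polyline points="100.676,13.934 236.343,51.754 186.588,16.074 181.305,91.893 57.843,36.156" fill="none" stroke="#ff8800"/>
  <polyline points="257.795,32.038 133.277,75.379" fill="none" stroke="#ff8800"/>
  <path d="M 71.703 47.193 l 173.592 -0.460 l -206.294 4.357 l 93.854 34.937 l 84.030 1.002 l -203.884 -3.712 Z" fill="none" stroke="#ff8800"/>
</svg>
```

; LightBurn 1.5.06
; GRBL device profile, absolute coords
G21
G90
G0 X126.407 Y104.123
M4 S414
G1 X229.558 Y43.182 F1767
G1 X9.362 Y58.467
G1 X72.791 Y73.769
G1 X49.990 Y85.677
G1 X274.181 Y53.387
G0 X6.408 Y106.828
M4 S414
G1 X112.558 Y106.828 F1767
G1 X112.558 Y73.998
G1 X6.408 Y73.998
G1 X6.408 Y106.828
G0 X79.820 Y31.176
M4 S414
G1 X96.425 Y91.780 F1767
G1 X131.484 Y8.390
G1 X79.820 Y31.176
G0 X100.676 Y103.108
M4 S414
G1 X236.343 Y65.288 F1767
G1 X186.588 Y100.968
G1 X181.305 Y25.149
G1 X57.843 Y80.886
G0 X257.795 Y85.004
M4 S414
G1 X133.277 Y41.663 F1767
G0 X71.703 Y69.849
M4 S414
G1 X245.295 Y70.309 F1767
G1 X39.001 Y65.952
G1 X132.855 Y31.015
G1 X216.885 Y30.013
G1 X13.001 Y33.725
G1 X71.703 Y69.849
M5
G0 X0.000 Y0.000

viewBox `0 0 280.069 117.042` with mm width/height → 1 unit = 1 mm. Flip: y_m = 117.042 − y_svg.

**Shape 1** — `<polyline>` open polyline, stroke `#ff8800` → score (S414, F1767). Machine vertices: (126.407,104.123) → (229.558,43.182) → (9.362,58.467) → (72.791,73.769) → (49.990,85.677) → (274.181,53.387). Open path.

**Shape 2** — `<rect>` rectangle, stroke `#ff8800` → score (S414, F1767). Machine vertices: (6.408,106.828) → (112.558,106.828) → (112.558,73.998) → (6.408,73.998) → (6.408,106.828). Closed: final G1 returns to the first vertex.

**Shape 3** — `<polygon>` closed polygon, stroke `#ff8800` → score (S414, F1767). Machine vertices: (79.820,31.176) → (96.425,91.780) → (131.484,8.390) → (79.820,31.176). Closed: final G1 returns to the first vertex.

**Shape 4** — `<polyline>` open polyline, stroke `#ff8800` → score (S414, F1767). Machine vertices: (100.676,103.108) → (236.343,65.288) → (186.588,100.968) → (181.305,25.149) → (57.843,80.886). Open path.

**Shape 5** — `<polyline>` line segment, stroke `#ff8800` → score (S414, F1767). Machine vertices: (257.795,85.004) → (133.277,41.663). Open path.

**Shape 6** — `<path>` closed polygon, stroke `#ff8800` → score (S414, F1767). Machine vertices: (71.703,69.849) → (245.295,70.309) → (39.001,65.952) → (132.855,31.015) → (216.885,30.013) → (13.001,33.725) → (71.703,69.849). Closed: final G1 returns to the first vertex.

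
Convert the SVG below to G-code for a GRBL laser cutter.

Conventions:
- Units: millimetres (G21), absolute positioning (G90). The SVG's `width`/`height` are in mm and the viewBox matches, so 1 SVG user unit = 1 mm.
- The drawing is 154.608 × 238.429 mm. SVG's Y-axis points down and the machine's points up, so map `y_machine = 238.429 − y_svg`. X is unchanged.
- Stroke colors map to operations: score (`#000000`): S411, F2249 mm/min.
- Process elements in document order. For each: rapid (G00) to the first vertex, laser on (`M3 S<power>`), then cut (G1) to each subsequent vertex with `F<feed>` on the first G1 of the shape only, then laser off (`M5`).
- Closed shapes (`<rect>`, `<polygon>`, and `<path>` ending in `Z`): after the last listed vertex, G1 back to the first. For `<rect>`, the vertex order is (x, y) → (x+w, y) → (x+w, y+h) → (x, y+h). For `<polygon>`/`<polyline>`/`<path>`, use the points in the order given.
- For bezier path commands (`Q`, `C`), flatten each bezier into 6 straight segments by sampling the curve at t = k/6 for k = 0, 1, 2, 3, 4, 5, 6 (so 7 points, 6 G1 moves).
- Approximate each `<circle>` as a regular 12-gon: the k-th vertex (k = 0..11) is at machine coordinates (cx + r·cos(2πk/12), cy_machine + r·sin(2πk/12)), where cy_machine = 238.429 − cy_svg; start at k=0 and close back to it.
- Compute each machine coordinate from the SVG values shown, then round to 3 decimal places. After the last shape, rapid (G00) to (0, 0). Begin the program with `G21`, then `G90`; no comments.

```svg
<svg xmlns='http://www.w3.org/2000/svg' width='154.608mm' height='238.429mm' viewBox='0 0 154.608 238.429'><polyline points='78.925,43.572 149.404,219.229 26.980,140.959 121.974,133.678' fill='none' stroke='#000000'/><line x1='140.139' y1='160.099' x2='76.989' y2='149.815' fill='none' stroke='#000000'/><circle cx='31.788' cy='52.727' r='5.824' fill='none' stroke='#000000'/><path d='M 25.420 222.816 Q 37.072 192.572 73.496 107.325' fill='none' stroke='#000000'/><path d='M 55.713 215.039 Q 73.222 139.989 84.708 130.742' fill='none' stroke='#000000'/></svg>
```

1 u = 1 mm; y_m = 238.429 − y.

[1] `<polyline>` open polyline, #000000→score S411 F2249: (78.925,194.857) → (149.404,19.200) → (26.980,97.470) → (121.974,104.751)

[2] `<line>` line segment, #000000→score S411 F2249: (140.139,78.330) → (76.989,88.614)

[3] `<circle>` circle, #000000→score S411 F2249: (37.612,185.702) → (36.832,188.614) → (34.700,190.746) → (31.788,191.526) → (28.876,190.746) → (26.744,188.614) → (25.964,185.702) → (26.744,182.790) → (28.876,180.658) → (31.788,179.878) → (34.700,180.658) → (36.832,182.790) → (37.612,185.702) (closed)

[4] `<path>` quadratic bezier, #000000→score S411 F2249: (25.420,15.613) → (29.992,27.222) → (35.940,41.887) → (43.265,59.608) → (51.966,80.384) → (62.043,104.216) → (73.496,131.104)

[5] `<path>` quadratic bezier, #000000→score S411 F2249: (55.713,23.390) → (61.382,46.579) → (66.716,66.112) → (71.716,81.989) → (76.381,94.211) → (80.712,102.777) → (84.708,107.687)

G21
G90
G00 X78.925 Y194.857
M3 S411
G1 X149.404 Y19.200 F2249
G1 X26.980 Y97.470
G1 X121.974 Y104.751
M5
G00 X140.139 Y78.330
M3 S411
G1 X76.989 Y88.614 F2249
M5
G00 X37.612 Y185.702
M3 S411
G1 X36.832 Y188.614 F2249
G1 X34.700 Y190.746
G1 X31.788 Y191.526
G1 X28.876 Y190.746
G1 X26.744 Y188.614
G1 X25.964 Y185.702
G1 X26.744 Y182.790
G1 X28.876 Y180.658
G1 X31.788 Y179.878
G1 X34.700 Y180.658
G1 X36.832 Y182.790
G1 X37.612 Y185.702
M5
G00 X25.420 Y15.613
M3 S411
G1 X29.992 Y27.222 F2249
G1 X35.940 Y41.887
G1 X43.265 Y59.608
G1 X51.966 Y80.384
G1 X62.043 Y104.216
G1 X73.496 Y131.104
M5
G00 X55.713 Y23.390
M3 S411
G1 X61.382 Y46.579 F2249
G1 X66.716 Y66.112
G1 X71.716 Y81.989
G1 X76.381 Y94.211
G1 X80.712 Y102.777
G1 X84.708 Y107.687
M5
G00 X0.000 Y0.000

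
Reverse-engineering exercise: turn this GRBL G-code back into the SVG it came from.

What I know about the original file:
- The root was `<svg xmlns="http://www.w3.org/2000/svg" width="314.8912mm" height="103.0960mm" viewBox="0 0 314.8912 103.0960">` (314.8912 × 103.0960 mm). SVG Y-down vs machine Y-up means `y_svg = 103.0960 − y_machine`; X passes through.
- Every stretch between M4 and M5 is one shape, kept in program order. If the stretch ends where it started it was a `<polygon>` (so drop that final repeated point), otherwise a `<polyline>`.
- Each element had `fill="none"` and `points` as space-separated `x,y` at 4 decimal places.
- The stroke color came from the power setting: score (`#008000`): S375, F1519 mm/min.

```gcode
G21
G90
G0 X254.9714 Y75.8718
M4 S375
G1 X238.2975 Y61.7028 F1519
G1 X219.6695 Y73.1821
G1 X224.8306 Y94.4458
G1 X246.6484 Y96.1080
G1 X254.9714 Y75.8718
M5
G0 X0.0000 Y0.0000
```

Each laser-on run becomes one SVG element. Flip Y back into SVG space with y_svg = 103.0960 − y_machine. Every run uses S375, so all elements get stroke `#008000` (score).

Run 1: The run returns to its start, so emit a `<polygon>` with points (Y-flipped): 254.9714,27.2242 238.2975,41.3932 219.6695,29.9139 224.8306,8.6502 246.6484,6.9880.

<svg xmlns="http://www.w3.org/2000/svg" width="314.8912mm" height="103.0960mm" viewBox="0 0 314.8912 103.0960">
  <polygon points="254.9714,27.2242 238.2975,41.3932 219.6695,29.9139 224.8306,8.6502 246.6484,6.9880" fill="none" stroke="#008000"/>
</svg>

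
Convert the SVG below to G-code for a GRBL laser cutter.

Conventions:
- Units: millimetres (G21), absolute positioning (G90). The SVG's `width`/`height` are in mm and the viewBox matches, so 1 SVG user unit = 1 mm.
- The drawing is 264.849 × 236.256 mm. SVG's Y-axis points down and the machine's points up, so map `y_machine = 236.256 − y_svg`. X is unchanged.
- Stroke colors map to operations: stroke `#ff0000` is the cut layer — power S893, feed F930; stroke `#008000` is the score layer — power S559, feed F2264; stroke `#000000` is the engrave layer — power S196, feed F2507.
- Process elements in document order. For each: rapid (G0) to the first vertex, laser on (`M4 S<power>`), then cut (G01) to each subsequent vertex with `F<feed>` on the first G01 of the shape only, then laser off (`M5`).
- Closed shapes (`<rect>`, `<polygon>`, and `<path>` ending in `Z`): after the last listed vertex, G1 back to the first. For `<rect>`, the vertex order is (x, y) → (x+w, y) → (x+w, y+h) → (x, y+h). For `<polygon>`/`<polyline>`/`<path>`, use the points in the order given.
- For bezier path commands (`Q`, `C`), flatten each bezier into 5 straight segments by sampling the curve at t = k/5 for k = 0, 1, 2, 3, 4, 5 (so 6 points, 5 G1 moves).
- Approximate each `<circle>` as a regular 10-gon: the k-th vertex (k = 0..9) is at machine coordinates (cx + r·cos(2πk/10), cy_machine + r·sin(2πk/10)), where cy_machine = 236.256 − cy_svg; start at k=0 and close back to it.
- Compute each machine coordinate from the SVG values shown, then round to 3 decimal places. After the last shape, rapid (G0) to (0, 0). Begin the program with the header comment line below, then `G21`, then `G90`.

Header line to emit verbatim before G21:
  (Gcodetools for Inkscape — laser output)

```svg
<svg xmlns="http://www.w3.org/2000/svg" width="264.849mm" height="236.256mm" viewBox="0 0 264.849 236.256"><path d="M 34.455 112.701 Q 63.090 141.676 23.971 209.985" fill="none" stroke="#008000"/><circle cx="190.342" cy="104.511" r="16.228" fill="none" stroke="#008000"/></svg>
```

1 u = 1 mm; y_m = 236.256 − y.

[1] `<path>` quadratic bezier, #008000→score S559 F2264: (34.455,123.555) → (43.199,110.392) → (46.522,94.082) → (44.426,74.625) → (36.908,52.021) → (23.971,26.271)

[2] `<circle>` circle, #008000→score S559 F2264: (206.570,131.745) → (203.471,141.284) → (195.357,147.179) → (185.327,147.179) → (177.213,141.284) → (174.114,131.745) → (177.213,122.206) → (185.327,116.311) → (195.357,116.311) → (203.471,122.206) → (206.570,131.745) (closed)

(Gcodetools for Inkscape — laser output)
G21
G90
G0 X34.455 Y123.555
M4 S559
G01 X43.199 Y110.392 F2264
G01 X46.522 Y94.082
G01 X44.426 Y74.625
G01 X36.908 Y52.021
G01 X23.971 Y26.271
M5
G0 X206.570 Y131.745
M4 S559
G01 X203.471 Y141.284 F2264
G01 X195.357 Y147.179
G01 X185.327 Y147.179
G01 X177.213 Y141.284
G01 X174.114 Y131.745
G01 X177.213 Y122.206
G01 X185.327 Y116.311
G01 X195.357 Y116.311
G01 X203.471 Y122.206
G01 X206.570 Y131.745
M5
G0 X0.000 Y0.000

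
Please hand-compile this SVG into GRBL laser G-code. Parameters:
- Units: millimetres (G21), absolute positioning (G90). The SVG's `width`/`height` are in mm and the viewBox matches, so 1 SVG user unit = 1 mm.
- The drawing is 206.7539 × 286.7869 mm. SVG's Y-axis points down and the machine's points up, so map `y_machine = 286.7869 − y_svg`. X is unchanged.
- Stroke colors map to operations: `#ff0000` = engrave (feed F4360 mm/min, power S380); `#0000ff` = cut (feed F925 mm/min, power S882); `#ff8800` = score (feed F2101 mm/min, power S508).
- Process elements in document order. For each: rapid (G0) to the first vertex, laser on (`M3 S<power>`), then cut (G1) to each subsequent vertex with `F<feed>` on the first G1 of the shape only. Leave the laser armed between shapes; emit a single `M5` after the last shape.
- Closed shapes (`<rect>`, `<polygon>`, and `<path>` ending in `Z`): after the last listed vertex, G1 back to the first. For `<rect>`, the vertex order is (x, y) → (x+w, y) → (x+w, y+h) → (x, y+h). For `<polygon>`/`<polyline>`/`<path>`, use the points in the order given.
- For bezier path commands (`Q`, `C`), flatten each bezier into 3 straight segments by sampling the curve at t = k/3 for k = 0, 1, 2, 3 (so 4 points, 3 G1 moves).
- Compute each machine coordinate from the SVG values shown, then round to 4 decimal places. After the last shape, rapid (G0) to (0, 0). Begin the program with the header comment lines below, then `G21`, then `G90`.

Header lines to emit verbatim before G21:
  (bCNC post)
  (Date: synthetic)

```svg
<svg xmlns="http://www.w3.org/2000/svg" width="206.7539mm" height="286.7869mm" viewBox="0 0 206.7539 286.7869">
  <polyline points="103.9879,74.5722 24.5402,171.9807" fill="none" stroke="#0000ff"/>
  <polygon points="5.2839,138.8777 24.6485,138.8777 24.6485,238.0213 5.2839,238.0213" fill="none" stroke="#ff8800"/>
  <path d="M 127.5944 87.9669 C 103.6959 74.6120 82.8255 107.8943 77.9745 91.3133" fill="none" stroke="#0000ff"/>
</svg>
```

Since the viewBox matches the mm dimensions, user units are millimetres directly. The only transform is the Y-flip y_m = 286.7869 − y_svg.

Shape 1 is a line segment drawn with `<polyline>`. Its stroke #0000ff means cut at S882, F925. After flipping Y the toolpath is (103.9879,212.2147) → (24.5402,114.8062).

Shape 2 is a rectangle drawn with `<polygon>`. Its stroke #ff8800 means score at S508, F2101. After flipping Y the toolpath is (5.2839,147.9092) → (24.6485,147.9092) → (24.6485,48.7656) → (5.2839,48.7656) → (5.2839,147.9092), returning to the start.

Shape 3 is a cubic bezier drawn with `<path>`. Its stroke #0000ff means cut at S882, F925. After flipping Y the toolpath is (127.5944,198.8200) → (105.1864,200.2033) → (87.6841,191.9396) → (77.9745,195.4736).

(bCNC post)
(Date: synthetic)
G21
G90
G0 X103.9879 Y212.2147
M3 S882
G1 X24.5402 Y114.8062 F925
G0 X5.2839 Y147.9092
M3 S508
G1 X24.6485 Y147.9092 F2101
G1 X24.6485 Y48.7656
G1 X5.2839 Y48.7656
G1 X5.2839 Y147.9092
G0 X127.5944 Y198.8200
M3 S882
G1 X105.1864 Y200.2033 F925
G1 X87.6841 Y191.9396
G1 X77.9745 Y195.4736
M5
G0 X0.0000 Y0.0000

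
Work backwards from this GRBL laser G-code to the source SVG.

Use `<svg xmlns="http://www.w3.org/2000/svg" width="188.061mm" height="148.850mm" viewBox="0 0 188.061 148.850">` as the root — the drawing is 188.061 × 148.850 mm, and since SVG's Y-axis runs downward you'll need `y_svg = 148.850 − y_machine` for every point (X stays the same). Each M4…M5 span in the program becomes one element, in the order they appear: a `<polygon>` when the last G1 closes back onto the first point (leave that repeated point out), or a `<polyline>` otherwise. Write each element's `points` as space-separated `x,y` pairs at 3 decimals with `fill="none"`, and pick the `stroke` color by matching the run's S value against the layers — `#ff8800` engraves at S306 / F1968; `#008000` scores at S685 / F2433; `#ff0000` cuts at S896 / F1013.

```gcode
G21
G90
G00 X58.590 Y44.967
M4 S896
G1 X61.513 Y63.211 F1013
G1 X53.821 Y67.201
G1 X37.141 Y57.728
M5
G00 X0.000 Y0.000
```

y_svg = 148.850 − y_m. Every run uses S896, so all elements get stroke `#ff0000` (cut).

[1] open run; points: 58.590,103.883 61.513,85.639 53.821,81.649 37.141,91.122

<svg xmlns="http://www.w3.org/2000/svg" width="188.061mm" height="148.850mm" viewBox="0 0 188.061 148.850">
  <polyline points="58.590,103.883 61.513,85.639 53.821,81.649 37.141,91.122" fill="none" stroke="#ff0000"/>
</svg>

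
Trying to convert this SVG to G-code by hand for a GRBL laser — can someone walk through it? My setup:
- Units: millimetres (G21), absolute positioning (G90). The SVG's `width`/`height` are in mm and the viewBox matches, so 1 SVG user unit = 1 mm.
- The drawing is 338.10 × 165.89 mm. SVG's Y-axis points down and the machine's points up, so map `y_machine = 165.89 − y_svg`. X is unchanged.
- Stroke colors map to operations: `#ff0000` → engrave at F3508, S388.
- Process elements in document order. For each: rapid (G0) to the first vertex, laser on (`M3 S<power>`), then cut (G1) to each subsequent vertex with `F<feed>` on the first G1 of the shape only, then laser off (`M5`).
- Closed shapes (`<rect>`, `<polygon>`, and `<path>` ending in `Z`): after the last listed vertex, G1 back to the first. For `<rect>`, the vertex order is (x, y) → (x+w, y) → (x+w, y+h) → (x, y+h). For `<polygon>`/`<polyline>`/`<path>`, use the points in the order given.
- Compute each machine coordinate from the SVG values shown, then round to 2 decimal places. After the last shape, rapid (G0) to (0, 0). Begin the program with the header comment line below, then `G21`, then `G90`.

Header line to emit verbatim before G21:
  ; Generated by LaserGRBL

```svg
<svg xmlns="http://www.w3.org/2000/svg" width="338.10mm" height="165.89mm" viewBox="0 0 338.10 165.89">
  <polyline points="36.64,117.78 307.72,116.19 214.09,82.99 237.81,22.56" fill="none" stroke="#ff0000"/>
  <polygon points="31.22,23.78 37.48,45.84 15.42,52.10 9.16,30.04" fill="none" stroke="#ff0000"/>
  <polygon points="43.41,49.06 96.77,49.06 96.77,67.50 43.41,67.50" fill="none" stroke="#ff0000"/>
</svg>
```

; Generated by LaserGRBL
G21
G90
G0 X36.64 Y48.11
M3 S388
G1 X307.72 Y49.70 F3508
G1 X214.09 Y82.90
G1 X237.81 Y143.33
M5
G0 X31.22 Y142.11
M3 S388
G1 X37.48 Y120.05 F3508
G1 X15.42 Y113.79
G1 X9.16 Y135.85
G1 X31.22 Y142.11
M5
G0 X43.41 Y116.83
M3 S388
G1 X96.77 Y116.83 F3508
G1 X96.77 Y98.39
G1 X43.41 Y98.39
G1 X43.41 Y116.83
M5
G0 X0.00 Y0.00

viewBox `0 0 338.10 165.89` with mm width/height → 1 unit = 1 mm. Flip: y_m = 165.89 − y_svg.

**Shape 1** — `<polyline>` open polyline, stroke `#ff0000` → engrave (S388, F3508). Machine vertices: (36.64,48.11) → (307.72,49.70) → (214.09,82.90) → (237.81,143.33). Open path.

**Shape 2** — `<polygon>` regular polygon, stroke `#ff0000` → engrave (S388, F3508). Machine vertices: (31.22,142.11) → (37.48,120.05) → (15.42,113.79) → (9.16,135.85) → (31.22,142.11). Closed: final G1 returns to the first vertex.

**Shape 3** — `<polygon>` rectangle, stroke `#ff0000` → engrave (S388, F3508). Machine vertices: (43.41,116.83) → (96.77,116.83) → (96.77,98.39) → (43.41,98.39) → (43.41,116.83). Closed: final G1 returns to the first vertex.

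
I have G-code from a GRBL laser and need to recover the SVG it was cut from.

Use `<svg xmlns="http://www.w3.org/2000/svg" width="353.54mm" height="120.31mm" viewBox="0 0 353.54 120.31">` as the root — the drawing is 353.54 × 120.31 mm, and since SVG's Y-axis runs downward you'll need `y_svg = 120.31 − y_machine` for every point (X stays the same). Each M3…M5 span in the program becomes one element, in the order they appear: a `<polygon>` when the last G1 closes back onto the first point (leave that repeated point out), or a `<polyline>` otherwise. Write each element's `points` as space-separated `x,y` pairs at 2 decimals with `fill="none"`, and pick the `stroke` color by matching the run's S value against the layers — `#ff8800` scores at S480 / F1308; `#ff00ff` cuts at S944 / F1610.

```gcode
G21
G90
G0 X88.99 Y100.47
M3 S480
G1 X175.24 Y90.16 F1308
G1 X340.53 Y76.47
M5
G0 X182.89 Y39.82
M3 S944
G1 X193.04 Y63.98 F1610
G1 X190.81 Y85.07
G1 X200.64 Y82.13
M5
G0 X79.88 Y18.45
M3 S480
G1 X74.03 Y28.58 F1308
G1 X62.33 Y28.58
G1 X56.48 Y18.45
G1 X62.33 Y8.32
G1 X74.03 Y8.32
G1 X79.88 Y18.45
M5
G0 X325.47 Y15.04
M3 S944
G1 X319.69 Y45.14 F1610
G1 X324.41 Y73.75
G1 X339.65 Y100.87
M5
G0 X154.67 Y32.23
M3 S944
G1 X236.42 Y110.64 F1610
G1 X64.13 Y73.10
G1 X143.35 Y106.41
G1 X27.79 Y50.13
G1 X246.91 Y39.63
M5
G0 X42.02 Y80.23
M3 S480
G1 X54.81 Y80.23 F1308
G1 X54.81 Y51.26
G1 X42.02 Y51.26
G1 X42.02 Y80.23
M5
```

Machine Y-up, SVG Y-down with viewBox height 120.31, so y_svg = 120.31 − y_machine; X carries over.

Run 1: the run's S480 means `#ff8800` (score). The run is open, so emit a `<polyline>` with points (Y-flipped): 88.99,19.84 175.24,30.15 340.53,43.84.

Run 2: S944 ⇒ cut layer `#ff00ff`. The run is open, so emit a `<polyline>` with points (Y-flipped): 182.89,80.49 193.04,56.33 190.81,35.24 200.64,38.18.

Run 3: S480 ⇒ score layer `#ff8800`. The run returns to its start, so emit a `<polygon>` with points (Y-flipped): 79.88,101.86 74.03,91.73 62.33,91.73 56.48,101.86 62.33,111.99 74.03,111.99.

Run 4: the run's S944 means `#ff00ff` (cut). The run is open, so emit a `<polyline>` with points (Y-flipped): 325.47,105.27 319.69,75.17 324.41,46.56 339.65,19.44.

Run 5: power S944 maps to stroke `#ff00ff` (cut). The run is open, so emit a `<polyline>` with points (Y-flipped): 154.67,88.08 236.42,9.67 64.13,47.21 143.35,13.90 27.79,70.18 246.91,80.68.

Run 6: the run's S480 means `#ff8800` (score). The run returns to its start, so emit a `<polygon>` with points (Y-flipped): 42.02,40.08 54.81,40.08 54.81,69.05 42.02,69.05.

<svg xmlns="http://www.w3.org/2000/svg" width="353.54mm" height="120.31mm" viewBox="0 0 353.54 120.31">
  <polyline points="88.99,19.84 175.24,30.15 340.53,43.84" fill="none" stroke="#ff8800"/>
  <polyline points="182.89,80.49 193.04,56.33 190.81,35.24 200.64,38.18" fill="none" stroke="#ff00ff"/>
  <polygon points="79.88,101.86 74.03,91.73 62.33,91.73 56.48,101.86 62.33,111.99 74.03,111.99" fill="none" stroke="#ff8800"/>
  <polyline points="325.47,105.27 319.69,75.17 324.41,46.56 339.65,19.44" fill="none" stroke="#ff00ff"/>
  <polyline points="154.67,88.08 236.42,9.67 64.13,47.21 143.35,13.90 27.79,70.18 246.91,80.68" fill="none" stroke="#ff00ff"/>
  <polygon points="42.02,40.08 54.81,40.08 54.81,69.05 42.02,69.05" fill="none" stroke="#ff8800"/>
</svg>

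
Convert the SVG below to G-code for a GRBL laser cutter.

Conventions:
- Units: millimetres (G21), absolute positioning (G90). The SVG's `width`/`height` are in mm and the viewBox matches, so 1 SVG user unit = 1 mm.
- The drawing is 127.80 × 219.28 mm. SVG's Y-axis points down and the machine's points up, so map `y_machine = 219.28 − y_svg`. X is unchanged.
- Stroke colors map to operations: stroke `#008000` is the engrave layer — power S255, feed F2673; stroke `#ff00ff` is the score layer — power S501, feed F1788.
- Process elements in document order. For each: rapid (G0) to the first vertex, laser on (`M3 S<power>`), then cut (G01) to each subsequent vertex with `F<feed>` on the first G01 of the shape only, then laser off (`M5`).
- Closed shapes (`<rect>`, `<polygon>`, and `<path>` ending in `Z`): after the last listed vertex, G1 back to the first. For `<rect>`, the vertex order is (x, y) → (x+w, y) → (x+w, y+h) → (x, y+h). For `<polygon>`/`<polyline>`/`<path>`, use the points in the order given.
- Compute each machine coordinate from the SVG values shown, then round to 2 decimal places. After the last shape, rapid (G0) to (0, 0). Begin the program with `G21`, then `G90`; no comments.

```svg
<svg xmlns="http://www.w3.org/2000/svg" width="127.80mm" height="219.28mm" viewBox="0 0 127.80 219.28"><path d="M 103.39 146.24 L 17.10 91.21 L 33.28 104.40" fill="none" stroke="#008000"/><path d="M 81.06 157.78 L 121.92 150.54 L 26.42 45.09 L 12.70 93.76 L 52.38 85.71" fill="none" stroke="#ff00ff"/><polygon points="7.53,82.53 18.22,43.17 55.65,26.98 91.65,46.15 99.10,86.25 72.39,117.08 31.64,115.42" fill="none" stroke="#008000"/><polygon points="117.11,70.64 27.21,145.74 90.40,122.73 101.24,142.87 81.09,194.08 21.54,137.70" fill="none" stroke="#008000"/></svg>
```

G21
G90
G0 X103.39 Y73.04
M3 S255
G01 X17.10 Y128.07 F2673
G01 X33.28 Y114.88
M5
G0 X81.06 Y61.50
M3 S501
G01 X121.92 Y68.74 F1788
G01 X26.42 Y174.19
G01 X12.70 Y125.52
G01 X52.38 Y133.57
M5
G0 X7.53 Y136.75
M3 S255
G01 X18.22 Y176.11 F2673
G01 X55.65 Y192.30
G01 X91.65 Y173.13
G01 X99.10 Y133.03
G01 X72.39 Y102.20
G01 X31.64 Y103.86
G01 X7.53 Y136.75
M5
G0 X117.11 Y148.64
M3 S255
G01 X27.21 Y73.54 F2673
G01 X90.40 Y96.55
G01 X101.24 Y76.41
G01 X81.09 Y25.20
G01 X21.54 Y81.58
G01 X117.11 Y148.64
M5
G0 X0.00 Y0.00

viewBox `0 0 127.80 219.28` with mm width/height → 1 unit = 1 mm. Flip: y_m = 219.28 − y_svg.

**Shape 1** — `<path>` open polyline, stroke `#008000` → engrave (S255, F2673). Machine vertices: (103.39,73.04) → (17.10,128.07) → (33.28,114.88). Open path.

**Shape 2** — `<path>` open polyline, stroke `#ff00ff` → score (S501, F1788). Machine vertices: (81.06,61.50) → (121.92,68.74) → (26.42,174.19) → (12.70,125.52) → (52.38,133.57). Open path.

**Shape 3** — `<polygon>` regular polygon, stroke `#008000` → engrave (S255, F2673). Machine vertices: (7.53,136.75) → (18.22,176.11) → (55.65,192.30) → (91.65,173.13) → (99.10,133.03) → (72.39,102.20) → (31.64,103.86) → (7.53,136.75). Closed: final G1 returns to the first vertex.

**Shape 4** — `<polygon>` closed polygon, stroke `#008000` → engrave (S255, F2673). Machine vertices: (117.11,148.64) → (27.21,73.54) → (90.40,96.55) → (101.24,76.41) → (81.09,25.20) → (21.54,81.58) → (117.11,148.64). Closed: final G1 returns to the first vertex.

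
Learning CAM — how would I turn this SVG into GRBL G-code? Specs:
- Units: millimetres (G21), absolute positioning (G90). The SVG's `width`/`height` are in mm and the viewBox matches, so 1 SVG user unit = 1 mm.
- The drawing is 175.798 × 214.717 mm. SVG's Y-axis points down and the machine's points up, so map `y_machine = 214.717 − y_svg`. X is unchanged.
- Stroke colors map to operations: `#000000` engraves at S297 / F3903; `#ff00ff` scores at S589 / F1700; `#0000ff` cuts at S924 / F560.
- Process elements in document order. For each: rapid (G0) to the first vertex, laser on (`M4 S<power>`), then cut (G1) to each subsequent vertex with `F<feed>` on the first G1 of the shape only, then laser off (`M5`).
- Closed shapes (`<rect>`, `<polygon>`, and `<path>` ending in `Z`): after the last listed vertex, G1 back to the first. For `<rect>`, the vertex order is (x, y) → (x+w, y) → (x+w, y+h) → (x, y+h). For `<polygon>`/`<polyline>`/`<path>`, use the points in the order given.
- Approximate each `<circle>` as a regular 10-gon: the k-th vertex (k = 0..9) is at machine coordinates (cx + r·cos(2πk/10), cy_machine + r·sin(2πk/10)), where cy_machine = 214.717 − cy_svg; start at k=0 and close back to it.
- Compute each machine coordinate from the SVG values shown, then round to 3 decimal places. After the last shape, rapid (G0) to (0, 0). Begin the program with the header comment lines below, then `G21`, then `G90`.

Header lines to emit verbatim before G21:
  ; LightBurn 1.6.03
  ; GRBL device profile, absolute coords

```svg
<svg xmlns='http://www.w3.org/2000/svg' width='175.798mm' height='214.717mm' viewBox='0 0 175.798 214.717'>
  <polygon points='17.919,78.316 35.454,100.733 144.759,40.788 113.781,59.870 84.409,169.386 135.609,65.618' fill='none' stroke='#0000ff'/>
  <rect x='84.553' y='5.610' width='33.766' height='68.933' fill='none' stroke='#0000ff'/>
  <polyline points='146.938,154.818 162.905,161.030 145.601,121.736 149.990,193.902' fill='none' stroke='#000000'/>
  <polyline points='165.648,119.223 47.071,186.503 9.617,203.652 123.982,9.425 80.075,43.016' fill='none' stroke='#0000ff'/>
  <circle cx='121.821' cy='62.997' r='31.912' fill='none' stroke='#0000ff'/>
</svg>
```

Since the viewBox matches the mm dimensions, user units are millimetres directly. The only transform is the Y-flip y_m = 214.717 − y_svg.

Shape 1 is a closed polygon drawn with `<polygon>`. Its stroke #0000ff means cut at S924, F560. After flipping Y the toolpath is (17.919,136.401) → (35.454,113.984) → (144.759,173.929) → (113.781,154.847) → (84.409,45.331) → (135.609,149.099) → (17.919,136.401), returning to the start.

Shape 2 is a rectangle drawn with `<rect>`. Its stroke #0000ff means cut at S924, F560. After flipping Y the toolpath is (84.553,209.107) → (118.319,209.107) → (118.319,140.174) → (84.553,140.174) → (84.553,209.107), returning to the start.

Shape 3 is a open polyline drawn with `<polyline>`. Its stroke #000000 means engrave at S297, F3903. After flipping Y the toolpath is (146.938,59.899) → (162.905,53.687) → (145.601,92.981) → (149.990,20.815).

Shape 4 is a open polyline drawn with `<polyline>`. Its stroke #0000ff means cut at S924, F560. After flipping Y the toolpath is (165.648,95.494) → (47.071,28.214) → (9.617,11.065) → (123.982,205.292) → (80.075,171.701).

Shape 5 is a circle drawn with `<circle>`. Its stroke #0000ff means cut at S924, F560. After flipping Y the toolpath is (153.733,151.720) → (147.638,170.477) → (131.682,182.070) → (111.960,182.070) → (96.004,170.477) → (89.909,151.720) → (96.004,132.963) → (111.960,121.370) → (131.682,121.370) → (147.638,132.963) → (153.733,151.720), returning to the start.

; LightBurn 1.6.03
; GRBL device profile, absolute coords
G21
G90
G0 X17.919 Y136.401
M4 S924
G1 X35.454 Y113.984 F560
G1 X144.759 Y173.929
G1 X113.781 Y154.847
G1 X84.409 Y45.331
G1 X135.609 Y149.099
G1 X17.919 Y136.401
M5
G0 X84.553 Y209.107
M4 S924
G1 X118.319 Y209.107 F560
G1 X118.319 Y140.174
G1 X84.553 Y140.174
G1 X84.553 Y209.107
M5
G0 X146.938 Y59.899
M4 S297
G1 X162.905 Y53.687 F3903
G1 X145.601 Y92.981
G1 X149.990 Y20.815
M5
G0 X165.648 Y95.494
M4 S924
G1 X47.071 Y28.214 F560
G1 X9.617 Y11.065
G1 X123.982 Y205.292
G1 X80.075 Y171.701
M5
G0 X153.733 Y151.720
M4 S924
G1 X147.638 Y170.477 F560
G1 X131.682 Y182.070
G1 X111.960 Y182.070
G1 X96.004 Y170.477
G1 X89.909 Y151.720
G1 X96.004 Y132.963
G1 X111.960 Y121.370
G1 X131.682 Y121.370
G1 X147.638 Y132.963
G1 X153.733 Y151.720
M5
G0 X0.000 Y0.000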